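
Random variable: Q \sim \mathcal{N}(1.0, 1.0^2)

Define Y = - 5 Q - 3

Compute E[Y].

For Y = -5Q - 3:
E[Y] = -5 * E[Q] - 3
E[Q] = 1.0 = 1
E[Y] = -5 * 1 - 3 = -8

-8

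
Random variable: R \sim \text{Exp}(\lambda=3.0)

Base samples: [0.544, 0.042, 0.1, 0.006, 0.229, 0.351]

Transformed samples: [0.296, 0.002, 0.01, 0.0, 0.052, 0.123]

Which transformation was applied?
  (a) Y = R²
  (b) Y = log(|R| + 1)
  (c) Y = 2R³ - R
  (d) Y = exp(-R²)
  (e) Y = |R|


Checking option (a) Y = R²:
  R = 0.544 -> Y = 0.296 ✓
  R = 0.042 -> Y = 0.002 ✓
  R = 0.1 -> Y = 0.01 ✓
All samples match this transformation.

(a) R²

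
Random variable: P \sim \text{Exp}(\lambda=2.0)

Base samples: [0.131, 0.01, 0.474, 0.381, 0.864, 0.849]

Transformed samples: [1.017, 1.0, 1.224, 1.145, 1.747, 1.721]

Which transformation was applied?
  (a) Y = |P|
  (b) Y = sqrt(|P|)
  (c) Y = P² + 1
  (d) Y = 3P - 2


Checking option (c) Y = P² + 1:
  P = 0.131 -> Y = 1.017 ✓
  P = 0.01 -> Y = 1.0 ✓
  P = 0.474 -> Y = 1.224 ✓
All samples match this transformation.

(c) P² + 1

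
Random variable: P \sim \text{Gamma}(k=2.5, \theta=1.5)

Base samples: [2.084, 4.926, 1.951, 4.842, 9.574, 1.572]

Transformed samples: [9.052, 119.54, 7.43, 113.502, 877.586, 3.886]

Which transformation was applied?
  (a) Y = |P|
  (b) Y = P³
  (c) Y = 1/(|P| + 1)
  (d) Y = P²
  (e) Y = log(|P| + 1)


Checking option (b) Y = P³:
  P = 2.084 -> Y = 9.052 ✓
  P = 4.926 -> Y = 119.54 ✓
  P = 1.951 -> Y = 7.43 ✓
All samples match this transformation.

(b) P³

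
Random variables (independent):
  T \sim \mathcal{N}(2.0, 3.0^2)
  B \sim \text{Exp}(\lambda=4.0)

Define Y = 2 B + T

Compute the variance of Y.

For independent RVs: Var(aX + bY) = a²Var(X) + b²Var(Y)
Var(T) = 9
Var(B) = 0.0625
Var(Y) = 1²*9 + 2²*0.0625
= 1*9 + 4*0.0625 = 9.25

9.25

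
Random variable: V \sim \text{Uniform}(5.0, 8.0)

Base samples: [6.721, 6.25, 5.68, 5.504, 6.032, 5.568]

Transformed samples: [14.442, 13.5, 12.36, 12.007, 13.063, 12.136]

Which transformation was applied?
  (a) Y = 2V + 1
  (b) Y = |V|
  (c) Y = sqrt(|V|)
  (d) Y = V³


Checking option (a) Y = 2V + 1:
  V = 6.721 -> Y = 14.442 ✓
  V = 6.25 -> Y = 13.5 ✓
  V = 5.68 -> Y = 12.36 ✓
All samples match this transformation.

(a) 2V + 1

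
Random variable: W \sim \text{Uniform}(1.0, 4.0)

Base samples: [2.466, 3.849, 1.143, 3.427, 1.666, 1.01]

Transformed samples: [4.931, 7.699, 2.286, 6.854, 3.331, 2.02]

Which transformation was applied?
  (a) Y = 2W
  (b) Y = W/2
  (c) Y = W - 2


Checking option (a) Y = 2W:
  W = 2.466 -> Y = 4.931 ✓
  W = 3.849 -> Y = 7.699 ✓
  W = 1.143 -> Y = 2.286 ✓
All samples match this transformation.

(a) 2W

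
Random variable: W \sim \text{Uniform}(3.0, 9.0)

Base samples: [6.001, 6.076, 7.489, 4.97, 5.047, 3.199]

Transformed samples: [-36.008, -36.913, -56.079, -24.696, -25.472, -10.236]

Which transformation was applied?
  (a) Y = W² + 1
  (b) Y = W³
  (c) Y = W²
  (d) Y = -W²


Checking option (d) Y = -W²:
  W = 6.001 -> Y = -36.008 ✓
  W = 6.076 -> Y = -36.913 ✓
  W = 7.489 -> Y = -56.079 ✓
All samples match this transformation.

(d) -W²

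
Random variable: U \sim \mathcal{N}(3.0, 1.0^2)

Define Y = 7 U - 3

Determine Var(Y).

For Y = aU + b: Var(Y) = a² * Var(U)
Var(U) = 1.0^2 = 1
Var(Y) = 7² * 1 = 49 * 1 = 49

49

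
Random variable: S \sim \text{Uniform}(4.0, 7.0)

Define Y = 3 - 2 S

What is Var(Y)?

For Y = aS + b: Var(Y) = a² * Var(S)
Var(S) = (7 - 4)^2/12 = 0.75
Var(Y) = (-2)² * 0.75 = 4 * 0.75 = 3

3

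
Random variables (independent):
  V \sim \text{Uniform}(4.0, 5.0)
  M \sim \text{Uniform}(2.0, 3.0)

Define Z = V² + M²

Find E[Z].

E[Z] = E[V²] + E[M²]
E[V²] = Var(V) + E[V]² = 0.083333333 + 20.25 = 20.333333
E[M²] = Var(M) + E[M]² = 0.083333333 + 6.25 = 6.3333333
E[Z] = 20.333333 + 6.3333333 = 26.666667

26.666667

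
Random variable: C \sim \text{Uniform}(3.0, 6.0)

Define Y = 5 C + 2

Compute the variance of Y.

For Y = aC + b: Var(Y) = a² * Var(C)
Var(C) = (6 - 3)^2/12 = 0.75
Var(Y) = 5² * 0.75 = 25 * 0.75 = 18.75

18.75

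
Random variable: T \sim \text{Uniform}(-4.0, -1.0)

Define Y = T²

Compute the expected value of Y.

Using E[X²] = Var(X) + (E[X])²:
E[T] = -2.5
Var(T) = (-1 + 4)^2/12 = 0.75
E[T²] = 0.75 + (-2.5)² = 0.75 + 6.25 = 7

7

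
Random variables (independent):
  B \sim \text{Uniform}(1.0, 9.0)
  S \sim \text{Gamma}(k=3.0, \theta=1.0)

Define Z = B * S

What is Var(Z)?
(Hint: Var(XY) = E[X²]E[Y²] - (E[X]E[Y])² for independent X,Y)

Var(XY) = E[X²]E[Y²] - (E[X]E[Y])²
E[B] = 5, Var(B) = 5.3333333
E[S] = 3, Var(S) = 3
E[B²] = 5.3333333 + 5² = 30.333333
E[S²] = 3 + 3² = 12
Var(Z) = 30.333333*12 - (5*3)²
= 364 - 225 = 139

139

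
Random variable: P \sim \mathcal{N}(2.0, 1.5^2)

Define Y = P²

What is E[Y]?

Using E[X²] = Var(X) + (E[X])²:
E[P] = 2
Var(P) = 1.5^2 = 2.25
E[P²] = 2.25 + 2² = 2.25 + 4 = 6.25

6.25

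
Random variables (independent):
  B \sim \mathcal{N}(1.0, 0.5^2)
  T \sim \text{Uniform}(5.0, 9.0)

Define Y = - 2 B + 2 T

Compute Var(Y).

For independent RVs: Var(aX + bY) = a²Var(X) + b²Var(Y)
Var(B) = 0.25
Var(T) = 1.3333333
Var(Y) = (-2)²*0.25 + 2²*1.3333333
= 4*0.25 + 4*1.3333333 = 6.3333333

6.3333333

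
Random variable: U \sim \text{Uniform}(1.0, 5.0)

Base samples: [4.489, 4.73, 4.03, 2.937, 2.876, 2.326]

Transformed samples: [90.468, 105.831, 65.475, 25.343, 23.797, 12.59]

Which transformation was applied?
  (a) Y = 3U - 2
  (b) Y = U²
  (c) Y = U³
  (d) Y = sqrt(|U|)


Checking option (c) Y = U³:
  U = 4.489 -> Y = 90.468 ✓
  U = 4.73 -> Y = 105.831 ✓
  U = 4.03 -> Y = 65.475 ✓
All samples match this transformation.

(c) U³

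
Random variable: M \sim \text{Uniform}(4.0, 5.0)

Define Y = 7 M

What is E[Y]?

For Y = 7M:
E[Y] = 7 * E[M]
E[M] = (4 + 5)/2 = 4.5
E[Y] = 7 * 4.5 = 31.5

31.5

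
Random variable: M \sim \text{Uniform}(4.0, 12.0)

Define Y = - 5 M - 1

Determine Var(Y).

For Y = aM + b: Var(Y) = a² * Var(M)
Var(M) = (12 - 4)^2/12 = 5.3333333
Var(Y) = (-5)² * 5.3333333 = 25 * 5.3333333 = 133.33333

133.33333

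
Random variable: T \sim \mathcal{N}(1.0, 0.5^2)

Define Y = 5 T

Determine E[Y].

For Y = 5T:
E[Y] = 5 * E[T]
E[T] = 1.0 = 1
E[Y] = 5 * 1 = 5

5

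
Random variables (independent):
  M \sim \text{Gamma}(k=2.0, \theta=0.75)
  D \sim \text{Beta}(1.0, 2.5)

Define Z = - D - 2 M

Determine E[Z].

E[Z] = -2*E[M] - 1*E[D]
E[M] = 1.5
E[D] = 0.28571429
E[Z] = -2*1.5 - 1*0.28571429 = -3.2857143

-3.2857143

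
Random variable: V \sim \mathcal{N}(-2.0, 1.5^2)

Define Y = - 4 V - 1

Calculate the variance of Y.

For Y = aV + b: Var(Y) = a² * Var(V)
Var(V) = 1.5^2 = 2.25
Var(Y) = (-4)² * 2.25 = 16 * 2.25 = 36

36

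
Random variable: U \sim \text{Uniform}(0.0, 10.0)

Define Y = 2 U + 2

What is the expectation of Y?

For Y = 2U + 2:
E[Y] = 2 * E[U] + 2
E[U] = (0 + 10)/2 = 5
E[Y] = 2 * 5 + 2 = 12

12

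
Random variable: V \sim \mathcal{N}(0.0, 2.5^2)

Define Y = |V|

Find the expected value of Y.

For X ~ N(0, 2.5²), E[|X|] = sigma * sqrt(2/pi)
= 2.5 * sqrt(2/pi) = 1.9947114

1.9947114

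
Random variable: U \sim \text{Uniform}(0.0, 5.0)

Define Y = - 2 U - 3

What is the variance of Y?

For Y = aU + b: Var(Y) = a² * Var(U)
Var(U) = (5 - 0)^2/12 = 2.0833333
Var(Y) = (-2)² * 2.0833333 = 4 * 2.0833333 = 8.3333333

8.3333333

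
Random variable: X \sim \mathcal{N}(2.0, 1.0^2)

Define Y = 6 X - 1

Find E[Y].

For Y = 6X - 1:
E[Y] = 6 * E[X] - 1
E[X] = 2.0 = 2
E[Y] = 6 * 2 - 1 = 11

11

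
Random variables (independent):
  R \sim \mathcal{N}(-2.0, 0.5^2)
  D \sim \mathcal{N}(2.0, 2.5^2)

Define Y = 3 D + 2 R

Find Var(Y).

For independent RVs: Var(aX + bY) = a²Var(X) + b²Var(Y)
Var(R) = 0.25
Var(D) = 6.25
Var(Y) = 2²*0.25 + 3²*6.25
= 4*0.25 + 9*6.25 = 57.25

57.25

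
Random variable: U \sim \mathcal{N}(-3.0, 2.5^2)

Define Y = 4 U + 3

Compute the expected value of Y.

For Y = 4U + 3:
E[Y] = 4 * E[U] + 3
E[U] = -3.0 = -3
E[Y] = 4 * (-3) + 3 = -9

-9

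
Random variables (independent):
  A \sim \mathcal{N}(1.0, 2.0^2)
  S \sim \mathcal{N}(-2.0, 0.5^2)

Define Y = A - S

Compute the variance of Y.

For independent RVs: Var(aX + bY) = a²Var(X) + b²Var(Y)
Var(A) = 4
Var(S) = 0.25
Var(Y) = 1²*4 + (-1)²*0.25
= 1*4 + 1*0.25 = 4.25

4.25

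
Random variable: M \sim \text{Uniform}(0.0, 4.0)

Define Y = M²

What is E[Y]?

Using E[X²] = Var(X) + (E[X])²:
E[M] = 2
Var(M) = (4 - 0)^2/12 = 1.3333333
E[M²] = 1.3333333 + 2² = 1.3333333 + 4 = 5.3333333

5.3333333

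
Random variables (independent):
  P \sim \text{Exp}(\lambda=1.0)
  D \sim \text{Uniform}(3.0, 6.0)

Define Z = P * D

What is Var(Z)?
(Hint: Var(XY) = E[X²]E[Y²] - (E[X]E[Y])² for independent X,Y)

Var(XY) = E[X²]E[Y²] - (E[X]E[Y])²
E[P] = 1, Var(P) = 1
E[D] = 4.5, Var(D) = 0.75
E[P²] = 1 + 1² = 2
E[D²] = 0.75 + 4.5² = 21
Var(Z) = 2*21 - (1*4.5)²
= 42 - 20.25 = 21.75

21.75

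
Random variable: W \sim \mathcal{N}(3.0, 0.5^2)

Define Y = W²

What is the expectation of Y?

Using E[X²] = Var(X) + (E[X])²:
E[W] = 3
Var(W) = 0.5^2 = 0.25
E[W²] = 0.25 + 3² = 0.25 + 9 = 9.25

9.25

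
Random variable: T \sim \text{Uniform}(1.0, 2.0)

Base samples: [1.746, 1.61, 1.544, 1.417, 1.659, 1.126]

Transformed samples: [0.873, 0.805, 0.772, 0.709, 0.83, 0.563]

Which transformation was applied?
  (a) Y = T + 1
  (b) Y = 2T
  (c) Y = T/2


Checking option (c) Y = T/2:
  T = 1.746 -> Y = 0.873 ✓
  T = 1.61 -> Y = 0.805 ✓
  T = 1.544 -> Y = 0.772 ✓
All samples match this transformation.

(c) T/2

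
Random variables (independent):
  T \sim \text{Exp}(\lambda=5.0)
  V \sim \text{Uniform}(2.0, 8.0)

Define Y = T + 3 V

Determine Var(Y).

For independent RVs: Var(aX + bY) = a²Var(X) + b²Var(Y)
Var(T) = 0.04
Var(V) = 3
Var(Y) = 1²*0.04 + 3²*3
= 1*0.04 + 9*3 = 27.04

27.04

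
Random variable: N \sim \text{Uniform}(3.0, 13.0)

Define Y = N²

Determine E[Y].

Using E[X²] = Var(X) + (E[X])²:
E[N] = 8
Var(N) = (13 - 3)^2/12 = 8.3333333
E[N²] = 8.3333333 + 8² = 8.3333333 + 64 = 72.333333

72.333333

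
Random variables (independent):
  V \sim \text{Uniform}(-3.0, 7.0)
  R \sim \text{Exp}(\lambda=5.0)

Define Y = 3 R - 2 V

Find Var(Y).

For independent RVs: Var(aX + bY) = a²Var(X) + b²Var(Y)
Var(V) = 8.3333333
Var(R) = 0.04
Var(Y) = (-2)²*8.3333333 + 3²*0.04
= 4*8.3333333 + 9*0.04 = 33.693333

33.693333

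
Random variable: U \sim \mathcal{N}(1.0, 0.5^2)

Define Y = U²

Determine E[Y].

E[U²] = Var(U) + (E[U])² = 0.25 + 1 = 1.25

1.25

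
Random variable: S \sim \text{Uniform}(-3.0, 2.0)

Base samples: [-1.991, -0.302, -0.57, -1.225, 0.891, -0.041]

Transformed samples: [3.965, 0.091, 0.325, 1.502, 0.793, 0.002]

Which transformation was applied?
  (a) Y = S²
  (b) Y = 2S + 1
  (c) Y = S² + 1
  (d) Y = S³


Checking option (a) Y = S²:
  S = -1.991 -> Y = 3.965 ✓
  S = -0.302 -> Y = 0.091 ✓
  S = -0.57 -> Y = 0.325 ✓
All samples match this transformation.

(a) S²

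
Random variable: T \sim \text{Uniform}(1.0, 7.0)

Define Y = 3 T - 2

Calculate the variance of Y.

For Y = aT + b: Var(Y) = a² * Var(T)
Var(T) = (7 - 1)^2/12 = 3
Var(Y) = 3² * 3 = 9 * 3 = 27

27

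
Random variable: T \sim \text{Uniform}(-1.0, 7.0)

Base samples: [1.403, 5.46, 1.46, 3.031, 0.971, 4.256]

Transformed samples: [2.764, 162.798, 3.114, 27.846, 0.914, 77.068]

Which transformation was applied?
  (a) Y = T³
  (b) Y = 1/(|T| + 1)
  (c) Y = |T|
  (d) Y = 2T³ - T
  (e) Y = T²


Checking option (a) Y = T³:
  T = 1.403 -> Y = 2.764 ✓
  T = 5.46 -> Y = 162.798 ✓
  T = 1.46 -> Y = 3.114 ✓
All samples match this transformation.

(a) T³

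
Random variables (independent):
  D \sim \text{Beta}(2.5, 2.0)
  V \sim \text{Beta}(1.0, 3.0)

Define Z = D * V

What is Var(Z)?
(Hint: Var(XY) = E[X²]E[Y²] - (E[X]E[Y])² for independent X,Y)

Var(XY) = E[X²]E[Y²] - (E[X]E[Y])²
E[D] = 0.55555556, Var(D) = 0.044893378
E[V] = 0.25, Var(V) = 0.0375
E[D²] = 0.044893378 + 0.55555556² = 0.35353535
E[V²] = 0.0375 + 0.25² = 0.1
Var(Z) = 0.35353535*0.1 - (0.55555556*0.25)²
= 0.035353535 - 0.019290123 = 0.016063412

0.016063412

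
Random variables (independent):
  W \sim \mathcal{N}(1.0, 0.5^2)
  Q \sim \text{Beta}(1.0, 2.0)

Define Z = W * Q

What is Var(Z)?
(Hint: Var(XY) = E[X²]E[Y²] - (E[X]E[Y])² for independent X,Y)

Var(XY) = E[X²]E[Y²] - (E[X]E[Y])²
E[W] = 1, Var(W) = 0.25
E[Q] = 0.33333333, Var(Q) = 0.055555556
E[W²] = 0.25 + 1² = 1.25
E[Q²] = 0.055555556 + 0.33333333² = 0.16666667
Var(Z) = 1.25*0.16666667 - (1*0.33333333)²
= 0.20833333 - 0.11111111 = 0.097222222

0.097222222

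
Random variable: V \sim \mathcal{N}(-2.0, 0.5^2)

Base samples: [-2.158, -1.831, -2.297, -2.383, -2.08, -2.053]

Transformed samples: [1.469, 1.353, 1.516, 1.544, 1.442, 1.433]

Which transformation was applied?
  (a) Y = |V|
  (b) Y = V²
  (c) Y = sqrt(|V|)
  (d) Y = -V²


Checking option (c) Y = sqrt(|V|):
  V = -2.158 -> Y = 1.469 ✓
  V = -1.831 -> Y = 1.353 ✓
  V = -2.297 -> Y = 1.516 ✓
All samples match this transformation.

(c) sqrt(|V|)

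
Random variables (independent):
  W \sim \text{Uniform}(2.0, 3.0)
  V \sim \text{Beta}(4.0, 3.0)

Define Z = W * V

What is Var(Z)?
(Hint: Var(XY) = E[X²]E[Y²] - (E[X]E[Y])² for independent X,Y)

Var(XY) = E[X²]E[Y²] - (E[X]E[Y])²
E[W] = 2.5, Var(W) = 0.083333333
E[V] = 0.57142857, Var(V) = 0.030612245
E[W²] = 0.083333333 + 2.5² = 6.3333333
E[V²] = 0.030612245 + 0.57142857² = 0.35714286
Var(Z) = 6.3333333*0.35714286 - (2.5*0.57142857)²
= 2.2619048 - 2.0408163 = 0.22108844

0.22108844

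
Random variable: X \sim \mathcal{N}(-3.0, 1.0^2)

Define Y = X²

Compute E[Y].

E[X²] = Var(X) + (E[X])² = 1 + 9 = 10

10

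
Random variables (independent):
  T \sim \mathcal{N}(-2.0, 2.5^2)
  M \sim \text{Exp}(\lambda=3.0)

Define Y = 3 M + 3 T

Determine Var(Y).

For independent RVs: Var(aX + bY) = a²Var(X) + b²Var(Y)
Var(T) = 6.25
Var(M) = 0.11111111
Var(Y) = 3²*6.25 + 3²*0.11111111
= 9*6.25 + 9*0.11111111 = 57.25

57.25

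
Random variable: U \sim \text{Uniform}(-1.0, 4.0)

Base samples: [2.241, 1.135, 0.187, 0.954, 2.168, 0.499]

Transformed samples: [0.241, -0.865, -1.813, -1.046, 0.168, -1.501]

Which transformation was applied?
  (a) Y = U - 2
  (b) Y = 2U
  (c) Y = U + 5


Checking option (a) Y = U - 2:
  U = 2.241 -> Y = 0.241 ✓
  U = 1.135 -> Y = -0.865 ✓
  U = 0.187 -> Y = -1.813 ✓
All samples match this transformation.

(a) U - 2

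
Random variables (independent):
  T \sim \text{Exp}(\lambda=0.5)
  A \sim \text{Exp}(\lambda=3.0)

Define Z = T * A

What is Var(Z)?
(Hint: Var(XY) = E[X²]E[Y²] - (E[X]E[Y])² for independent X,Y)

Var(XY) = E[X²]E[Y²] - (E[X]E[Y])²
E[T] = 2, Var(T) = 4
E[A] = 0.33333333, Var(A) = 0.11111111
E[T²] = 4 + 2² = 8
E[A²] = 0.11111111 + 0.33333333² = 0.22222222
Var(Z) = 8*0.22222222 - (2*0.33333333)²
= 1.7777778 - 0.44444444 = 1.3333333

1.3333333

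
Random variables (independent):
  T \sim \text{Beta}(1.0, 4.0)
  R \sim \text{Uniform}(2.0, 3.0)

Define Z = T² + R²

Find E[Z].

E[Z] = E[T²] + E[R²]
E[T²] = Var(T) + E[T]² = 0.026666667 + 0.04 = 0.066666667
E[R²] = Var(R) + E[R]² = 0.083333333 + 6.25 = 6.3333333
E[Z] = 0.066666667 + 6.3333333 = 6.4

6.4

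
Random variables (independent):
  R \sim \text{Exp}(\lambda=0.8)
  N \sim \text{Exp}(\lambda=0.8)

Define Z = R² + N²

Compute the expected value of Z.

E[Z] = E[R²] + E[N²]
E[R²] = Var(R) + E[R]² = 1.5625 + 1.5625 = 3.125
E[N²] = Var(N) + E[N]² = 1.5625 + 1.5625 = 3.125
E[Z] = 3.125 + 3.125 = 6.25

6.25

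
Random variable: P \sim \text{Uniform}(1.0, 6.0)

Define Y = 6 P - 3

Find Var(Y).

For Y = aP + b: Var(Y) = a² * Var(P)
Var(P) = (6 - 1)^2/12 = 2.0833333
Var(Y) = 6² * 2.0833333 = 36 * 2.0833333 = 75

75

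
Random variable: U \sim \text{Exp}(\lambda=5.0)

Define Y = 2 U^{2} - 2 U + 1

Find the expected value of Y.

E[Y] = 2*E[U²] - 2*E[U] + 1
E[U] = 0.2
E[U²] = Var(U) + (E[U])² = 0.04 + 0.04 = 0.08
E[Y] = 2*0.08 - 2*0.2 + 1 = 0.76

0.76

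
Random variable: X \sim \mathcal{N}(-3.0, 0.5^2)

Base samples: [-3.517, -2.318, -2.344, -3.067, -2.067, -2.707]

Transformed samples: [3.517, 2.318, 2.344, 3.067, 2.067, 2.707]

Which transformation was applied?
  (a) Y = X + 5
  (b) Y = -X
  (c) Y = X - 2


Checking option (b) Y = -X:
  X = -3.517 -> Y = 3.517 ✓
  X = -2.318 -> Y = 2.318 ✓
  X = -2.344 -> Y = 2.344 ✓
All samples match this transformation.

(b) -X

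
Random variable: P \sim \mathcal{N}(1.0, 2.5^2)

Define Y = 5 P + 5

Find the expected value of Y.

For Y = 5P + 5:
E[Y] = 5 * E[P] + 5
E[P] = 1.0 = 1
E[Y] = 5 * 1 + 5 = 10

10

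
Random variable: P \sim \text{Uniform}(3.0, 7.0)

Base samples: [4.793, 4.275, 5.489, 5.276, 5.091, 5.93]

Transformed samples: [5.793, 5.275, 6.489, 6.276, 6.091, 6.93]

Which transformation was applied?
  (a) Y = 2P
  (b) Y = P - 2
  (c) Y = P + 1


Checking option (c) Y = P + 1:
  P = 4.793 -> Y = 5.793 ✓
  P = 4.275 -> Y = 5.275 ✓
  P = 5.489 -> Y = 6.489 ✓
All samples match this transformation.

(c) P + 1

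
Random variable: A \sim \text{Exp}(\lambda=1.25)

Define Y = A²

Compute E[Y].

Using E[X²] = Var(X) + (E[X])²:
E[A] = 0.8
Var(A) = 1/1.25^2 = 0.64
E[A²] = 0.64 + 0.8² = 0.64 + 0.64 = 1.28

1.28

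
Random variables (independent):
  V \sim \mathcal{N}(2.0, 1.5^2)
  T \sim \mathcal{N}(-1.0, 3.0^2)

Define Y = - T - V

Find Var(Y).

For independent RVs: Var(aX + bY) = a²Var(X) + b²Var(Y)
Var(V) = 2.25
Var(T) = 9
Var(Y) = (-1)²*2.25 + (-1)²*9
= 1*2.25 + 1*9 = 11.25

11.25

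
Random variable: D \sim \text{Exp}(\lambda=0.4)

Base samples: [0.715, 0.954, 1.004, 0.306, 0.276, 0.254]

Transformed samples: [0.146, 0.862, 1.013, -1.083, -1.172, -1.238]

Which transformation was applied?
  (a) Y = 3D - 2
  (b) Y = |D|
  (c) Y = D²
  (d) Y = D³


Checking option (a) Y = 3D - 2:
  D = 0.715 -> Y = 0.146 ✓
  D = 0.954 -> Y = 0.862 ✓
  D = 1.004 -> Y = 1.013 ✓
All samples match this transformation.

(a) 3D - 2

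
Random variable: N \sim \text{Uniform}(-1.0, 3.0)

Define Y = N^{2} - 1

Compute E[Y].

E[Y] = 1*E[N²] - 1
E[N] = 1
E[N²] = Var(N) + (E[N])² = 1.3333333 + 1 = 2.3333333
E[Y] = 1*2.3333333 - 1 = 1.3333333

1.3333333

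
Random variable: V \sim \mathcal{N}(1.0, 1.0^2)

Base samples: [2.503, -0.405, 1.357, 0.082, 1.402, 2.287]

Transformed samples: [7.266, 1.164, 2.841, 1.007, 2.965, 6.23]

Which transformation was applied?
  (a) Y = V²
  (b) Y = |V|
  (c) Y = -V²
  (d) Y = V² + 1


Checking option (d) Y = V² + 1:
  V = 2.503 -> Y = 7.266 ✓
  V = -0.405 -> Y = 1.164 ✓
  V = 1.357 -> Y = 2.841 ✓
All samples match this transformation.

(d) V² + 1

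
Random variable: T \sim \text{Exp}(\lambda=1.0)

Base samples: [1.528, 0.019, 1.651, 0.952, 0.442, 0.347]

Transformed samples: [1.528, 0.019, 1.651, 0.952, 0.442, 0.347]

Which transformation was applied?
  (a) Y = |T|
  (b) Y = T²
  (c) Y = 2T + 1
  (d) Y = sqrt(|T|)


Checking option (a) Y = |T|:
  T = 1.528 -> Y = 1.528 ✓
  T = 0.019 -> Y = 0.019 ✓
  T = 1.651 -> Y = 1.651 ✓
All samples match this transformation.

(a) |T|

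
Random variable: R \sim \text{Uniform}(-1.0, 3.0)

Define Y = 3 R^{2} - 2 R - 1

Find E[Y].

E[Y] = 3*E[R²] - 2*E[R] - 1
E[R] = 1
E[R²] = Var(R) + (E[R])² = 1.3333333 + 1 = 2.3333333
E[Y] = 3*2.3333333 - 2*1 - 1 = 4

4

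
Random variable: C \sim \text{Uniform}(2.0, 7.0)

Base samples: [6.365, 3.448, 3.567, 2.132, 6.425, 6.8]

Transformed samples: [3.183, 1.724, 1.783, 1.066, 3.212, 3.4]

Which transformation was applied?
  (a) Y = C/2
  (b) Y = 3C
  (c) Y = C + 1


Checking option (a) Y = C/2:
  C = 6.365 -> Y = 3.183 ✓
  C = 3.448 -> Y = 1.724 ✓
  C = 3.567 -> Y = 1.783 ✓
All samples match this transformation.

(a) C/2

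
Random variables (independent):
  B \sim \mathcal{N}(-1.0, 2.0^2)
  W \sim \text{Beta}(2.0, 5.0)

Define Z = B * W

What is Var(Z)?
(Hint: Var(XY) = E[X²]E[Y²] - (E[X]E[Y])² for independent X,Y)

Var(XY) = E[X²]E[Y²] - (E[X]E[Y])²
E[B] = -1, Var(B) = 4
E[W] = 0.28571429, Var(W) = 0.025510204
E[B²] = 4 + (-1)² = 5
E[W²] = 0.025510204 + 0.28571429² = 0.10714286
Var(Z) = 5*0.10714286 - (-1*0.28571429)²
= 0.53571429 - 0.081632653 = 0.45408163

0.45408163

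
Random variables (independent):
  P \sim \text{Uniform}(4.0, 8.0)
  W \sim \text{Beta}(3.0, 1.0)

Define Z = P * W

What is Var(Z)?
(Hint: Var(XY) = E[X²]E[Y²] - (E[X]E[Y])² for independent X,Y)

Var(XY) = E[X²]E[Y²] - (E[X]E[Y])²
E[P] = 6, Var(P) = 1.3333333
E[W] = 0.75, Var(W) = 0.0375
E[P²] = 1.3333333 + 6² = 37.333333
E[W²] = 0.0375 + 0.75² = 0.6
Var(Z) = 37.333333*0.6 - (6*0.75)²
= 22.4 - 20.25 = 2.15

2.15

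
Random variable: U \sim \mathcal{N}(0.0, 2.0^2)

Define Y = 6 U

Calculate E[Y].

For Y = 6U:
E[Y] = 6 * E[U]
E[U] = 0.0 = 0
E[Y] = 6 * 0 = 0

0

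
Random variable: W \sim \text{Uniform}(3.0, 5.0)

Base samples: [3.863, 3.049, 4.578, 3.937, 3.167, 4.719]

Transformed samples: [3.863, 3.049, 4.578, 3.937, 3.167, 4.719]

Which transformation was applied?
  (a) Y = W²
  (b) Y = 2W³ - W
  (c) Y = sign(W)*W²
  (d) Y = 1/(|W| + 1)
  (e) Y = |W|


Checking option (e) Y = |W|:
  W = 3.863 -> Y = 3.863 ✓
  W = 3.049 -> Y = 3.049 ✓
  W = 4.578 -> Y = 4.578 ✓
All samples match this transformation.

(e) |W|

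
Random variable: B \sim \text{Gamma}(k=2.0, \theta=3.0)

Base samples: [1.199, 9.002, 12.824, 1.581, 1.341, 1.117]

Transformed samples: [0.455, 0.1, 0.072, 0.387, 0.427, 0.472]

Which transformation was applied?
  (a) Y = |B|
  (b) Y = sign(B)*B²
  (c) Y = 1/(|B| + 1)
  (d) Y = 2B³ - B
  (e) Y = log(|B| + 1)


Checking option (c) Y = 1/(|B| + 1):
  B = 1.199 -> Y = 0.455 ✓
  B = 9.002 -> Y = 0.1 ✓
  B = 12.824 -> Y = 0.072 ✓
All samples match this transformation.

(c) 1/(|B| + 1)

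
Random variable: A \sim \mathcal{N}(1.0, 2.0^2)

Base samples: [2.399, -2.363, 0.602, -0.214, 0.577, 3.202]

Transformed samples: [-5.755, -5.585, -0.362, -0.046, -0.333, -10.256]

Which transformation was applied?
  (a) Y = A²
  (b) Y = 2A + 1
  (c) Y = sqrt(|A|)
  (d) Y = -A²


Checking option (d) Y = -A²:
  A = 2.399 -> Y = -5.755 ✓
  A = -2.363 -> Y = -5.585 ✓
  A = 0.602 -> Y = -0.362 ✓
All samples match this transformation.

(d) -A²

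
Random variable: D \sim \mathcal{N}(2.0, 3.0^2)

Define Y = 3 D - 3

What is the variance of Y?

For Y = aD + b: Var(Y) = a² * Var(D)
Var(D) = 3.0^2 = 9
Var(Y) = 3² * 9 = 9 * 9 = 81

81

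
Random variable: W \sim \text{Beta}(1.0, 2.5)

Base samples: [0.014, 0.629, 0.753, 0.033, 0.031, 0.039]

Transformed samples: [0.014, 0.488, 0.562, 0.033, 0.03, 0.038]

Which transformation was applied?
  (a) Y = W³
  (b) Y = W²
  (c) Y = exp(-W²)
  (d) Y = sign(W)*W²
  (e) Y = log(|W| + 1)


Checking option (e) Y = log(|W| + 1):
  W = 0.014 -> Y = 0.014 ✓
  W = 0.629 -> Y = 0.488 ✓
  W = 0.753 -> Y = 0.562 ✓
All samples match this transformation.

(e) log(|W| + 1)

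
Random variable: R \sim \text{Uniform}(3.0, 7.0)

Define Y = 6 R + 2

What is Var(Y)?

For Y = aR + b: Var(Y) = a² * Var(R)
Var(R) = (7 - 3)^2/12 = 1.3333333
Var(Y) = 6² * 1.3333333 = 36 * 1.3333333 = 48

48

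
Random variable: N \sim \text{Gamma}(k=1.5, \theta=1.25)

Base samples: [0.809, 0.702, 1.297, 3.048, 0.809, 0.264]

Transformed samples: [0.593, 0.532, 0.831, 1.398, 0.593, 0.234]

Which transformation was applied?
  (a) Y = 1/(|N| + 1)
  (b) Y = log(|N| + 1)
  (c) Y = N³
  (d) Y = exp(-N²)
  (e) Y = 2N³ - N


Checking option (b) Y = log(|N| + 1):
  N = 0.809 -> Y = 0.593 ✓
  N = 0.702 -> Y = 0.532 ✓
  N = 1.297 -> Y = 0.831 ✓
All samples match this transformation.

(b) log(|N| + 1)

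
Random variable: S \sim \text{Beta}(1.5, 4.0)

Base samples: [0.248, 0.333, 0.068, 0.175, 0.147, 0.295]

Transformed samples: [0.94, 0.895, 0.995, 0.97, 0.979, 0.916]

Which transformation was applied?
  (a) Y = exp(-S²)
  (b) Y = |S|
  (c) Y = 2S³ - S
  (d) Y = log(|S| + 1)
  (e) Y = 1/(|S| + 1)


Checking option (a) Y = exp(-S²):
  S = 0.248 -> Y = 0.94 ✓
  S = 0.333 -> Y = 0.895 ✓
  S = 0.068 -> Y = 0.995 ✓
All samples match this transformation.

(a) exp(-S²)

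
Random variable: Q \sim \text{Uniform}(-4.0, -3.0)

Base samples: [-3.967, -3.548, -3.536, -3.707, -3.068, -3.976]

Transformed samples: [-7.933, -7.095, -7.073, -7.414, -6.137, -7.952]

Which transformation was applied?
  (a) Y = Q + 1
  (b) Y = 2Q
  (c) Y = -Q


Checking option (b) Y = 2Q:
  Q = -3.967 -> Y = -7.933 ✓
  Q = -3.548 -> Y = -7.095 ✓
  Q = -3.536 -> Y = -7.073 ✓
All samples match this transformation.

(b) 2Q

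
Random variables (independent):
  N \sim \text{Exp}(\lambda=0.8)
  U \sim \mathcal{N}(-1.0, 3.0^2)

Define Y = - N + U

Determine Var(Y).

For independent RVs: Var(aX + bY) = a²Var(X) + b²Var(Y)
Var(N) = 1.5625
Var(U) = 9
Var(Y) = (-1)²*1.5625 + 1²*9
= 1*1.5625 + 1*9 = 10.5625

10.5625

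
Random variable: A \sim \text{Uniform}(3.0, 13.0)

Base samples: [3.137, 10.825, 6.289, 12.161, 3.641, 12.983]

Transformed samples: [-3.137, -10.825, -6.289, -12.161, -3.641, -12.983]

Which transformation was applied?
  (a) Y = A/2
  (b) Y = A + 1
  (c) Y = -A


Checking option (c) Y = -A:
  A = 3.137 -> Y = -3.137 ✓
  A = 10.825 -> Y = -10.825 ✓
  A = 6.289 -> Y = -6.289 ✓
All samples match this transformation.

(c) -A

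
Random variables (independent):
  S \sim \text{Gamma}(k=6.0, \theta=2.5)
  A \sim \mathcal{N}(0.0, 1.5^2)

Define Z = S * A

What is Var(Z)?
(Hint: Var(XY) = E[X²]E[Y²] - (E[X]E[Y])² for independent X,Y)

Var(XY) = E[X²]E[Y²] - (E[X]E[Y])²
E[S] = 15, Var(S) = 37.5
E[A] = 0, Var(A) = 2.25
E[S²] = 37.5 + 15² = 262.5
E[A²] = 2.25 + 0² = 2.25
Var(Z) = 262.5*2.25 - (15*0)²
= 590.625 - 0 = 590.625

590.625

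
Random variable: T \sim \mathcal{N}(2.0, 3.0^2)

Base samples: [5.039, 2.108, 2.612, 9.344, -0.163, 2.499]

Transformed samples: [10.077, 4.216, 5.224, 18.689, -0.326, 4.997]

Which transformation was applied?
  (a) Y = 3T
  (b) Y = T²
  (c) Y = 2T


Checking option (c) Y = 2T:
  T = 5.039 -> Y = 10.077 ✓
  T = 2.108 -> Y = 4.216 ✓
  T = 2.612 -> Y = 5.224 ✓
All samples match this transformation.

(c) 2T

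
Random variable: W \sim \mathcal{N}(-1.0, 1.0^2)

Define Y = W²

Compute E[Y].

E[W²] = Var(W) + (E[W])² = 1 + 1 = 2

2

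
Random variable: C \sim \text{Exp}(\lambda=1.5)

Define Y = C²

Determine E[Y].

Using E[X²] = Var(X) + (E[X])²:
E[C] = 0.66666667
Var(C) = 1/1.5^2 = 0.44444444
E[C²] = 0.44444444 + 0.66666667² = 0.44444444 + 0.44444444 = 0.88888889

0.88888889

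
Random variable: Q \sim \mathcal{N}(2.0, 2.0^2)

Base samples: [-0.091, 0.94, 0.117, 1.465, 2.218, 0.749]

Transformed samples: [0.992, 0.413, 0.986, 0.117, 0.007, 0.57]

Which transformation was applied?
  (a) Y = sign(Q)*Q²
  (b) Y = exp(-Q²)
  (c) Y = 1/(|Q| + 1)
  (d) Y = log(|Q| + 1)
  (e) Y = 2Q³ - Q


Checking option (b) Y = exp(-Q²):
  Q = -0.091 -> Y = 0.992 ✓
  Q = 0.94 -> Y = 0.413 ✓
  Q = 0.117 -> Y = 0.986 ✓
All samples match this transformation.

(b) exp(-Q²)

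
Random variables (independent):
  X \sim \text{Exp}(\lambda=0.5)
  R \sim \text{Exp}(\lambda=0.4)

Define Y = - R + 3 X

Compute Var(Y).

For independent RVs: Var(aX + bY) = a²Var(X) + b²Var(Y)
Var(X) = 4
Var(R) = 6.25
Var(Y) = 3²*4 + (-1)²*6.25
= 9*4 + 1*6.25 = 42.25

42.25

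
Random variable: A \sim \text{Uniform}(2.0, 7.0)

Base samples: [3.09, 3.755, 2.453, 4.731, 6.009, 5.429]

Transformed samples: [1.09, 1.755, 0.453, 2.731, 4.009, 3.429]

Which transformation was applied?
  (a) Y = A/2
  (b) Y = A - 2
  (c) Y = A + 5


Checking option (b) Y = A - 2:
  A = 3.09 -> Y = 1.09 ✓
  A = 3.755 -> Y = 1.755 ✓
  A = 2.453 -> Y = 0.453 ✓
All samples match this transformation.

(b) A - 2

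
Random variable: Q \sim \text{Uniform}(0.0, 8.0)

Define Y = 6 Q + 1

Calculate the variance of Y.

For Y = aQ + b: Var(Y) = a² * Var(Q)
Var(Q) = (8 - 0)^2/12 = 5.3333333
Var(Y) = 6² * 5.3333333 = 36 * 5.3333333 = 192

192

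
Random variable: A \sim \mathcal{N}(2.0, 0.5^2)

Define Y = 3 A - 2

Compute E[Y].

For Y = 3A - 2:
E[Y] = 3 * E[A] - 2
E[A] = 2.0 = 2
E[Y] = 3 * 2 - 2 = 4

4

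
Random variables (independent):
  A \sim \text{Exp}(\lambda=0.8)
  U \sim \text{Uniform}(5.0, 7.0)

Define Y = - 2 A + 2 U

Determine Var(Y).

For independent RVs: Var(aX + bY) = a²Var(X) + b²Var(Y)
Var(A) = 1.5625
Var(U) = 0.33333333
Var(Y) = (-2)²*1.5625 + 2²*0.33333333
= 4*1.5625 + 4*0.33333333 = 7.5833333

7.5833333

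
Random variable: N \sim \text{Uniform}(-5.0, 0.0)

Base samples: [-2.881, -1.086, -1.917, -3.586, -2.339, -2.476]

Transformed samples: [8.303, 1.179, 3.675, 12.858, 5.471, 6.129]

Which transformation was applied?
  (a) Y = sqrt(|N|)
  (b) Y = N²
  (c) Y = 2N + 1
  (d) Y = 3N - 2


Checking option (b) Y = N²:
  N = -2.881 -> Y = 8.303 ✓
  N = -1.086 -> Y = 1.179 ✓
  N = -1.917 -> Y = 3.675 ✓
All samples match this transformation.

(b) N²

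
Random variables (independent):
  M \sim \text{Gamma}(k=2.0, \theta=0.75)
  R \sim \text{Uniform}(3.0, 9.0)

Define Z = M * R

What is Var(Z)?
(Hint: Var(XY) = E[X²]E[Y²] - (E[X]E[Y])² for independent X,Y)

Var(XY) = E[X²]E[Y²] - (E[X]E[Y])²
E[M] = 1.5, Var(M) = 1.125
E[R] = 6, Var(R) = 3
E[M²] = 1.125 + 1.5² = 3.375
E[R²] = 3 + 6² = 39
Var(Z) = 3.375*39 - (1.5*6)²
= 131.625 - 81 = 50.625

50.625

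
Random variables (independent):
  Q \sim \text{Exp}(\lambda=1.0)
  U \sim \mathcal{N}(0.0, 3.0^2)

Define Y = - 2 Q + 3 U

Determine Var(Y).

For independent RVs: Var(aX + bY) = a²Var(X) + b²Var(Y)
Var(Q) = 1
Var(U) = 9
Var(Y) = (-2)²*1 + 3²*9
= 4*1 + 9*9 = 85

85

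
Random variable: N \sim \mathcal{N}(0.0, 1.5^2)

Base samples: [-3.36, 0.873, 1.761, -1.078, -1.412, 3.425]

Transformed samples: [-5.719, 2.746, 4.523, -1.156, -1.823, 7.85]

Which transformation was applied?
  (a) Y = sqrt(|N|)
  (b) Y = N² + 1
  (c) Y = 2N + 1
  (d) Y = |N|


Checking option (c) Y = 2N + 1:
  N = -3.36 -> Y = -5.719 ✓
  N = 0.873 -> Y = 2.746 ✓
  N = 1.761 -> Y = 4.523 ✓
All samples match this transformation.

(c) 2N + 1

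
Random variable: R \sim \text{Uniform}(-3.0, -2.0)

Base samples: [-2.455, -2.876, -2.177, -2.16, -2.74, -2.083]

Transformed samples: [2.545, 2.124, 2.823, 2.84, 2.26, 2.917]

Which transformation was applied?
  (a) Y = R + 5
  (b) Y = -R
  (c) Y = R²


Checking option (a) Y = R + 5:
  R = -2.455 -> Y = 2.545 ✓
  R = -2.876 -> Y = 2.124 ✓
  R = -2.177 -> Y = 2.823 ✓
All samples match this transformation.

(a) R + 5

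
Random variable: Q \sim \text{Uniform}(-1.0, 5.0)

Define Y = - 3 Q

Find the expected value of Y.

For Y = -3Q:
E[Y] = -3 * E[Q]
E[Q] = (-1 + 5)/2 = 2
E[Y] = -3 * 2 = -6

-6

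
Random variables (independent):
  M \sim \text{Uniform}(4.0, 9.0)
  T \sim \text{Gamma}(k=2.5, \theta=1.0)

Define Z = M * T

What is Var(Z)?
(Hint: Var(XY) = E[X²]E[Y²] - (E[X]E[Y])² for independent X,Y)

Var(XY) = E[X²]E[Y²] - (E[X]E[Y])²
E[M] = 6.5, Var(M) = 2.0833333
E[T] = 2.5, Var(T) = 2.5
E[M²] = 2.0833333 + 6.5² = 44.333333
E[T²] = 2.5 + 2.5² = 8.75
Var(Z) = 44.333333*8.75 - (6.5*2.5)²
= 387.91667 - 264.0625 = 123.85417

123.85417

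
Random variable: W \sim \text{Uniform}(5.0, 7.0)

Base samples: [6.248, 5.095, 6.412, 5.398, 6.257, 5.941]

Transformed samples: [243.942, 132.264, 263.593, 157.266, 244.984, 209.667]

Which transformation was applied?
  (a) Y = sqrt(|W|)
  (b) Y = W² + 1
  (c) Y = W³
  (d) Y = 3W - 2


Checking option (c) Y = W³:
  W = 6.248 -> Y = 243.942 ✓
  W = 5.095 -> Y = 132.264 ✓
  W = 6.412 -> Y = 263.593 ✓
All samples match this transformation.

(c) W³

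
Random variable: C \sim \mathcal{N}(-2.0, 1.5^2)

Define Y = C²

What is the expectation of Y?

E[C²] = Var(C) + (E[C])² = 2.25 + 4 = 6.25

6.25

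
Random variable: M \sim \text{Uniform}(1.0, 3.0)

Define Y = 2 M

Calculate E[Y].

For Y = 2M:
E[Y] = 2 * E[M]
E[M] = (1 + 3)/2 = 2
E[Y] = 2 * 2 = 4

4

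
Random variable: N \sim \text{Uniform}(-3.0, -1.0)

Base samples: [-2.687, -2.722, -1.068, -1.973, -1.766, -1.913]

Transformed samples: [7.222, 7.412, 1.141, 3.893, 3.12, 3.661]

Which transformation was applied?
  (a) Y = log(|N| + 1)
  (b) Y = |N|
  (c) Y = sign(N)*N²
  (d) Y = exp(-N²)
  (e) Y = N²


Checking option (e) Y = N²:
  N = -2.687 -> Y = 7.222 ✓
  N = -2.722 -> Y = 7.412 ✓
  N = -1.068 -> Y = 1.141 ✓
All samples match this transformation.

(e) N²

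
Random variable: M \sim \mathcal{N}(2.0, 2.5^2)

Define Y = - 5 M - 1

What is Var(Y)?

For Y = aM + b: Var(Y) = a² * Var(M)
Var(M) = 2.5^2 = 6.25
Var(Y) = (-5)² * 6.25 = 25 * 6.25 = 156.25

156.25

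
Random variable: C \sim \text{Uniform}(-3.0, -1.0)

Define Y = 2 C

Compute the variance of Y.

For Y = aC + b: Var(Y) = a² * Var(C)
Var(C) = (-1 + 3)^2/12 = 0.33333333
Var(Y) = 2² * 0.33333333 = 4 * 0.33333333 = 1.3333333

1.3333333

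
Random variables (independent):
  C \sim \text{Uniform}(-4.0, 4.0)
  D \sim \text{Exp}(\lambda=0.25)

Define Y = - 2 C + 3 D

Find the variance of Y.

For independent RVs: Var(aX + bY) = a²Var(X) + b²Var(Y)
Var(C) = 5.3333333
Var(D) = 16
Var(Y) = (-2)²*5.3333333 + 3²*16
= 4*5.3333333 + 9*16 = 165.33333

165.33333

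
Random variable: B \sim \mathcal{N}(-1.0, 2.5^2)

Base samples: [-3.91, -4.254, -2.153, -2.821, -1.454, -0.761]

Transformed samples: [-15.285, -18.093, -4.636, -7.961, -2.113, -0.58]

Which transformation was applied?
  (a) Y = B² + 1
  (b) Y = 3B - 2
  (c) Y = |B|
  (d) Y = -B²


Checking option (d) Y = -B²:
  B = -3.91 -> Y = -15.285 ✓
  B = -4.254 -> Y = -18.093 ✓
  B = -2.153 -> Y = -4.636 ✓
All samples match this transformation.

(d) -B²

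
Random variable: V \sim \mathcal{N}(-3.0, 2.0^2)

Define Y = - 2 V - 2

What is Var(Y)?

For Y = aV + b: Var(Y) = a² * Var(V)
Var(V) = 2.0^2 = 4
Var(Y) = (-2)² * 4 = 4 * 4 = 16

16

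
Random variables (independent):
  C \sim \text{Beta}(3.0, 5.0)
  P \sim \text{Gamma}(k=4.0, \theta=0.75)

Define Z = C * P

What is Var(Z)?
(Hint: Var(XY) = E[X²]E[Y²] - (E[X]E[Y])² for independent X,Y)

Var(XY) = E[X²]E[Y²] - (E[X]E[Y])²
E[C] = 0.375, Var(C) = 0.026041667
E[P] = 3, Var(P) = 2.25
E[C²] = 0.026041667 + 0.375² = 0.16666667
E[P²] = 2.25 + 3² = 11.25
Var(Z) = 0.16666667*11.25 - (0.375*3)²
= 1.875 - 1.265625 = 0.609375

0.609375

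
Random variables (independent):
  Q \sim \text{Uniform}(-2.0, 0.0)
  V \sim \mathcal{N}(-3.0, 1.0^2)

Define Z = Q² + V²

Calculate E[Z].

E[Z] = E[Q²] + E[V²]
E[Q²] = Var(Q) + E[Q]² = 0.33333333 + 1 = 1.3333333
E[V²] = Var(V) + E[V]² = 1 + 9 = 10
E[Z] = 1.3333333 + 10 = 11.333333

11.333333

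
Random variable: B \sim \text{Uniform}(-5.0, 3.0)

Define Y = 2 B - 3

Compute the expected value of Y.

For Y = 2B - 3:
E[Y] = 2 * E[B] - 3
E[B] = (-5 + 3)/2 = -1
E[Y] = 2 * (-1) - 3 = -5

-5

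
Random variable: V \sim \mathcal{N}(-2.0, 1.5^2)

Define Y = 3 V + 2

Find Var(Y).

For Y = aV + b: Var(Y) = a² * Var(V)
Var(V) = 1.5^2 = 2.25
Var(Y) = 3² * 2.25 = 9 * 2.25 = 20.25

20.25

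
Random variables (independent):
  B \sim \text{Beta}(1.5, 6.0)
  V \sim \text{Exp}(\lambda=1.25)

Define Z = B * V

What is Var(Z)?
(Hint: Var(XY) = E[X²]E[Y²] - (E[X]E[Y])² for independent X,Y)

Var(XY) = E[X²]E[Y²] - (E[X]E[Y])²
E[B] = 0.2, Var(B) = 0.018823529
E[V] = 0.8, Var(V) = 0.64
E[B²] = 0.018823529 + 0.2² = 0.058823529
E[V²] = 0.64 + 0.8² = 1.28
Var(Z) = 0.058823529*1.28 - (0.2*0.8)²
= 0.075294118 - 0.0256 = 0.049694118

0.049694118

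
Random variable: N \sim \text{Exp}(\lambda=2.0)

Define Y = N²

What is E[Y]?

E[N²] = Var(N) + (E[N])² = 0.25 + 0.25 = 0.5

0.5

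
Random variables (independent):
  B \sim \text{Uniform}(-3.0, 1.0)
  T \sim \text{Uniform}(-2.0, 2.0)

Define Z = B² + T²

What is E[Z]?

E[Z] = E[B²] + E[T²]
E[B²] = Var(B) + E[B]² = 1.3333333 + 1 = 2.3333333
E[T²] = Var(T) + E[T]² = 1.3333333 + 0 = 1.3333333
E[Z] = 2.3333333 + 1.3333333 = 3.6666667

3.6666667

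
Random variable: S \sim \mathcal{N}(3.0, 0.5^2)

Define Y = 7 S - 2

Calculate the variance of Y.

For Y = aS + b: Var(Y) = a² * Var(S)
Var(S) = 0.5^2 = 0.25
Var(Y) = 7² * 0.25 = 49 * 0.25 = 12.25

12.25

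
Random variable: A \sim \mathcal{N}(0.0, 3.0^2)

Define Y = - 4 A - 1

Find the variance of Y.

For Y = aA + b: Var(Y) = a² * Var(A)
Var(A) = 3.0^2 = 9
Var(Y) = (-4)² * 9 = 16 * 9 = 144

144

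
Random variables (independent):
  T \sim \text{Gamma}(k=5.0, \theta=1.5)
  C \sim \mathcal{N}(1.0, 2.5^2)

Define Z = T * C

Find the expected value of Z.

For independent RVs: E[XY] = E[X]*E[Y]
E[T] = 7.5
E[C] = 1
E[Z] = 7.5 * 1 = 7.5

7.5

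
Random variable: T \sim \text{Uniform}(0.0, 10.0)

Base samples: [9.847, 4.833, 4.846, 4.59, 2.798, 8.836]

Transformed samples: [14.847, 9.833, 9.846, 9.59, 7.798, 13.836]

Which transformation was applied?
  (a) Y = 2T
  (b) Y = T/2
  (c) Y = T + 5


Checking option (c) Y = T + 5:
  T = 9.847 -> Y = 14.847 ✓
  T = 4.833 -> Y = 9.833 ✓
  T = 4.846 -> Y = 9.846 ✓
All samples match this transformation.

(c) T + 5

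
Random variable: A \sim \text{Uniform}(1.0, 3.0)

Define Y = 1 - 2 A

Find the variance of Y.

For Y = aA + b: Var(Y) = a² * Var(A)
Var(A) = (3 - 1)^2/12 = 0.33333333
Var(Y) = (-2)² * 0.33333333 = 4 * 0.33333333 = 1.3333333

1.3333333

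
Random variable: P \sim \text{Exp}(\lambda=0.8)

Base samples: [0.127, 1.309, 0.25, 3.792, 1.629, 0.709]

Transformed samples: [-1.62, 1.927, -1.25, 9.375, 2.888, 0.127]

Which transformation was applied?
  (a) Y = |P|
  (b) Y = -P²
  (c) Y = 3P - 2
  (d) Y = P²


Checking option (c) Y = 3P - 2:
  P = 0.127 -> Y = -1.62 ✓
  P = 1.309 -> Y = 1.927 ✓
  P = 0.25 -> Y = -1.25 ✓
All samples match this transformation.

(c) 3P - 2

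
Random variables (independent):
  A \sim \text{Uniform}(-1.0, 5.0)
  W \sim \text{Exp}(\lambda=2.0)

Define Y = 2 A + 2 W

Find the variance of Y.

For independent RVs: Var(aX + bY) = a²Var(X) + b²Var(Y)
Var(A) = 3
Var(W) = 0.25
Var(Y) = 2²*3 + 2²*0.25
= 4*3 + 4*0.25 = 13

13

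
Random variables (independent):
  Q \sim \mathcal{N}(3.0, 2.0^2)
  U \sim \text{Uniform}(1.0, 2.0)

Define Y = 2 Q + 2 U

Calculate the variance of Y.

For independent RVs: Var(aX + bY) = a²Var(X) + b²Var(Y)
Var(Q) = 4
Var(U) = 0.083333333
Var(Y) = 2²*4 + 2²*0.083333333
= 4*4 + 4*0.083333333 = 16.333333

16.333333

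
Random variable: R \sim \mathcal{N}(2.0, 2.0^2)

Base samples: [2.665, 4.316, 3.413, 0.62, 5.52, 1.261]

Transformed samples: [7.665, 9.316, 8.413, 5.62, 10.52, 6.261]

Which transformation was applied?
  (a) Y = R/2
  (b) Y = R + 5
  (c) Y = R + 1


Checking option (b) Y = R + 5:
  R = 2.665 -> Y = 7.665 ✓
  R = 4.316 -> Y = 9.316 ✓
  R = 3.413 -> Y = 8.413 ✓
All samples match this transformation.

(b) R + 5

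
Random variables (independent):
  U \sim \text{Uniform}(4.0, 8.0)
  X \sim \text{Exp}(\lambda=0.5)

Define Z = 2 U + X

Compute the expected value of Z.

E[Z] = 2*E[U] + 1*E[X]
E[U] = 6
E[X] = 2
E[Z] = 2*6 + 1*2 = 14

14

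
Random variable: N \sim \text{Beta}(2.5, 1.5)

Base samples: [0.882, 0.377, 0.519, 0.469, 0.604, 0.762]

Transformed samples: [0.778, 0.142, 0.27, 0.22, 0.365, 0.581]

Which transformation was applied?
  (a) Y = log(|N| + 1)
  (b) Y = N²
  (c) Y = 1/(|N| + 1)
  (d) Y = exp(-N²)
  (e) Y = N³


Checking option (b) Y = N²:
  N = 0.882 -> Y = 0.778 ✓
  N = 0.377 -> Y = 0.142 ✓
  N = 0.519 -> Y = 0.27 ✓
All samples match this transformation.

(b) N²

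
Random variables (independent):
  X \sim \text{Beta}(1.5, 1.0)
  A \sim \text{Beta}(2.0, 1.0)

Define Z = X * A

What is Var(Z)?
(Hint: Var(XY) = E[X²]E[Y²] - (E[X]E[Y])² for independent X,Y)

Var(XY) = E[X²]E[Y²] - (E[X]E[Y])²
E[X] = 0.6, Var(X) = 0.068571429
E[A] = 0.66666667, Var(A) = 0.055555556
E[X²] = 0.068571429 + 0.6² = 0.42857143
E[A²] = 0.055555556 + 0.66666667² = 0.5
Var(Z) = 0.42857143*0.5 - (0.6*0.66666667)²
= 0.21428571 - 0.16 = 0.054285714

0.054285714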